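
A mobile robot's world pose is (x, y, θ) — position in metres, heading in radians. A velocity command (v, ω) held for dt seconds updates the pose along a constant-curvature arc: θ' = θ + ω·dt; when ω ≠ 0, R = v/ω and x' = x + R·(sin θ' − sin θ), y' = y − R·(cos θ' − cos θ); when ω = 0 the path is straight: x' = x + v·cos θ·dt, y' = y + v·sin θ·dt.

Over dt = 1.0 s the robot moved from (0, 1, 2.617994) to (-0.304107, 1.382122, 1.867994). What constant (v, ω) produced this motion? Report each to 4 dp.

v = 0.5000, ω = -0.7500

Δθ = 1.867994 − 2.617994 = -0.750000
ω = Δθ/dt = -0.750000/1.0 = -0.7500
R = −Δy/(cos θ' − cos θ) = -0.6667
v = R·ω = -0.6667·-0.7500 = 0.5000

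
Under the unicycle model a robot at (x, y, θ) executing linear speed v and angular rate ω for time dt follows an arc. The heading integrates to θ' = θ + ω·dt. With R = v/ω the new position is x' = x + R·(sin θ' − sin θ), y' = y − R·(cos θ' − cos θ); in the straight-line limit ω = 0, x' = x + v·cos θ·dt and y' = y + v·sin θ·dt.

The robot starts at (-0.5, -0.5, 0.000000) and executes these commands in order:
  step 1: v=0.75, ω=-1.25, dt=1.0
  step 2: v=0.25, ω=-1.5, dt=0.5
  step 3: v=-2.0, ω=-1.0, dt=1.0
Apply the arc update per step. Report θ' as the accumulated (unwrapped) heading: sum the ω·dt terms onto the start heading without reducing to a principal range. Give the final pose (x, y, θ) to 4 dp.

(1.5991, 0.1150, -3.0000)

step 1: θ'=-1.2500 (R=-0.6000) → pose (0.0694, -0.9108, -1.2500)
step 2: θ'=-2.0000 (R=-0.1667) → pose (0.0628, -1.0327, -2.0000)
step 3: θ'=-3.0000 (R=2.0000) → pose (1.5991, 0.1150, -3.0000)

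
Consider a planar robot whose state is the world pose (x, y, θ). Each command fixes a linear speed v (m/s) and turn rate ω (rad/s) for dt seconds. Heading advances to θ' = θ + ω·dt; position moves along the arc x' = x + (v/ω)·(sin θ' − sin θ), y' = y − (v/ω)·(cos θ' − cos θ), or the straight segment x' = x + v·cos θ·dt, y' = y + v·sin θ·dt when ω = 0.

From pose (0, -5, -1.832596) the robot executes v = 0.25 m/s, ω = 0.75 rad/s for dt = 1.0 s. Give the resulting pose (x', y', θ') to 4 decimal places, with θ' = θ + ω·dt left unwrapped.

θ' = -1.8326 + 0.75·1.0 = -1.0826
R = v/ω = 0.25/0.75 = 0.3333
x' = 0 + 0.3333·(sin -1.0826 − sin -1.8326) = 0.0276
y' = -5 − 0.3333·(cos -1.0826 − cos -1.8326) = -5.2426

(0.0276, -5.2426, -1.0826)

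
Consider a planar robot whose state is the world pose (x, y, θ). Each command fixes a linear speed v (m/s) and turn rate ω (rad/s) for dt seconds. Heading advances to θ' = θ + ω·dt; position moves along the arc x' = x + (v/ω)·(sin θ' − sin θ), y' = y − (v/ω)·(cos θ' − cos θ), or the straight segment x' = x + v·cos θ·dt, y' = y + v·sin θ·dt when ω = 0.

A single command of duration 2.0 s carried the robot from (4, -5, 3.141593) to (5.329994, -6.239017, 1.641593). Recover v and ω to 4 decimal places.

v = -1.0000, ω = -0.7500

Δθ = 1.641593 − 3.141593 = -1.500000
ω = Δθ/dt = -1.500000/2.0 = -0.7500
R = Δx/(sin θ' − sin θ) = 1.3333
v = R·ω = 1.3333·-0.7500 = -1.0000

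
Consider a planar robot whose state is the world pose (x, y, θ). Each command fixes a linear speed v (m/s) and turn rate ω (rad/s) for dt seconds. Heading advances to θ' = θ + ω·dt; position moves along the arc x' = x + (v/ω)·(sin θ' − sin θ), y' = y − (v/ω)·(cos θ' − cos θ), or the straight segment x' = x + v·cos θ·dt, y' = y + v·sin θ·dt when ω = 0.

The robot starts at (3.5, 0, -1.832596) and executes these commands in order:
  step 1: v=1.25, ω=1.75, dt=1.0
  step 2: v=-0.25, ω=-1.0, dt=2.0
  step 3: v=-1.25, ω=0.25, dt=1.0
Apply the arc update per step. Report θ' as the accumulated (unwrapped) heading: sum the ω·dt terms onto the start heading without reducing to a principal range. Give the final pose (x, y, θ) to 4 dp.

step 1: θ'=-0.0826 (R=0.7143) → pose (4.1310, -0.8967, -0.0826)
step 2: θ'=-2.0826 (R=0.2500) → pose (3.9337, -0.5251, -2.0826)
step 3: θ'=-1.8326 (R=-5.0000) → pose (4.4040, 0.6295, -1.8326)

(4.4040, 0.6295, -1.8326)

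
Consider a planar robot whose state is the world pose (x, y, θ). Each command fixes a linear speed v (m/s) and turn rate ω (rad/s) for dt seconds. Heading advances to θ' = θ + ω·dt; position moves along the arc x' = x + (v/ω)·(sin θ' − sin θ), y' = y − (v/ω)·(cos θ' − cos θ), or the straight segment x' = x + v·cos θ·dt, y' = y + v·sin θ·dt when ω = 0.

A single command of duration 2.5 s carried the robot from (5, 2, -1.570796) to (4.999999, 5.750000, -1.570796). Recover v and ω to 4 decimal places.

v = -1.5000, ω = 0.0000

Δθ = -1.570796 − -1.570796 = 0.000000
ω = Δθ/dt = 0.000000/2.5 = 0.0000
ω = 0 → v = (Δx·cos θ + Δy·sin θ)/dt = -1.5000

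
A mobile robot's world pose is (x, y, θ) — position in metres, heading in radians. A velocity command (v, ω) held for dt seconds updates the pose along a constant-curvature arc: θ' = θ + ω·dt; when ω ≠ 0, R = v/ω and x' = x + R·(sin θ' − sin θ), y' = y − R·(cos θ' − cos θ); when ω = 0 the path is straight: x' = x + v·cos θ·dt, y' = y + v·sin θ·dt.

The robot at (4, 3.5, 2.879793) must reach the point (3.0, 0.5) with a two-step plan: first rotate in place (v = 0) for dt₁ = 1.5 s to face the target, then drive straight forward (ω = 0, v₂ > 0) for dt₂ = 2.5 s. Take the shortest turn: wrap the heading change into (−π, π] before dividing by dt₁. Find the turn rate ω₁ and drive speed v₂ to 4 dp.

ω₁ = 1.0072, v₂ = 1.2649

heading to target = atan2(0.5−3.5, 3−4) = -1.8925
Δθ = wrap(-1.8925 − 2.8798) = 1.5108; ω₁ = Δθ/dt₁ = 1.0072
distance = √((3−4)² + (0.5−3.5)²) = 3.1623; v₂ = distance/dt₂ = 1.2649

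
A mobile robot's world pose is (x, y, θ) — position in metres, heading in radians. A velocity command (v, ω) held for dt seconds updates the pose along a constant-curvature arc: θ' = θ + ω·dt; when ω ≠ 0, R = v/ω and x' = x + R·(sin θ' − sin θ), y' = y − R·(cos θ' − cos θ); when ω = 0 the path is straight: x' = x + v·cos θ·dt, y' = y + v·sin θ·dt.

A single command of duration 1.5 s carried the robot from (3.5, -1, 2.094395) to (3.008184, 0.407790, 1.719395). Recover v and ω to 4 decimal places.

Δθ = 1.719395 − 2.094395 = -0.375000
ω = Δθ/dt = -0.375000/1.5 = -0.2500
R = −Δy/(cos θ' − cos θ) = -4.0000
v = R·ω = -4.0000·-0.2500 = 1.0000

v = 1.0000, ω = -0.2500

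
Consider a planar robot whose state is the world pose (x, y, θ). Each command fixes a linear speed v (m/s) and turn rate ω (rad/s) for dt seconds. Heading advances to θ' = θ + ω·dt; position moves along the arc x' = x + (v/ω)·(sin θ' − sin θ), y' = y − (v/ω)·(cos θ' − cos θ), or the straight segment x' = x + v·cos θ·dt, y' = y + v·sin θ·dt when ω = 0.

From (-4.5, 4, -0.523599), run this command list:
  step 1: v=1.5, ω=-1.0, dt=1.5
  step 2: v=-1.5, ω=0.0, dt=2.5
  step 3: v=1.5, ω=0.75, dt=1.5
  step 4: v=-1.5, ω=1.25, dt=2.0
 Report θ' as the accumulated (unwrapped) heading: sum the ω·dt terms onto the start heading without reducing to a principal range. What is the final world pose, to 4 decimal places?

(-4.1654, 2.5125, 1.6014)

step 1: θ'=-2.0236 (R=-1.5000) → pose (-3.9012, 2.0447, -2.0236)
step 2: θ'=-2.0236 (straight) → pose (-2.2606, 5.4168, -2.0236)
step 3: θ'=-0.8986 (R=2.0000) → pose (-2.0270, 3.2964, -0.8986)
step 4: θ'=1.6014 (R=-1.2000) → pose (-4.1654, 2.5125, 1.6014)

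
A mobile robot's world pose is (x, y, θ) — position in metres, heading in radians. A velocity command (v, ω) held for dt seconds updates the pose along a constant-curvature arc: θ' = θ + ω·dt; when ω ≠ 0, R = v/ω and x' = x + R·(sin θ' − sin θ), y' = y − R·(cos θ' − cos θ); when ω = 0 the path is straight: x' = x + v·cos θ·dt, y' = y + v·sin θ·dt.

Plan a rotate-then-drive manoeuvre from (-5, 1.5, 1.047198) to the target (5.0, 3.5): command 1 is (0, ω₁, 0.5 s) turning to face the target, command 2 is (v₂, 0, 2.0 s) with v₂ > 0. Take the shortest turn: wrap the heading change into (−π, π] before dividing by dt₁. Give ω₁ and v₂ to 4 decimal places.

ω₁ = -1.6996, v₂ = 5.0990

heading to target = atan2(3.5−1.5, 5−-5) = 0.1974
Δθ = wrap(0.1974 − 1.0472) = -0.8498; ω₁ = Δθ/dt₁ = -1.6996
distance = √((5−-5)² + (3.5−1.5)²) = 10.1980; v₂ = distance/dt₂ = 5.0990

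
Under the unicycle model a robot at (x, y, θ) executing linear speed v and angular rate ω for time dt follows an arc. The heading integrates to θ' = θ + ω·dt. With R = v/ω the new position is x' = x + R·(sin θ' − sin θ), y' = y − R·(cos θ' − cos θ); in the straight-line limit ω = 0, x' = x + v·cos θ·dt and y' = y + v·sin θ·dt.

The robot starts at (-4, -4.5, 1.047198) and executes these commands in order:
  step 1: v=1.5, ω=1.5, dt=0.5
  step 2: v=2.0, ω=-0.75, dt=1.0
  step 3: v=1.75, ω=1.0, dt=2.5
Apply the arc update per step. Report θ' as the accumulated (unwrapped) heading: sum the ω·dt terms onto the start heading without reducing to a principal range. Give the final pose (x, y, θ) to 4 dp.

step 1: θ'=1.7972 (R=1.0000) → pose (-3.8915, -3.7755, 1.7972)
step 2: θ'=1.0472 (R=-2.6667) → pose (-3.6023, -1.8436, 1.0472)
step 3: θ'=3.5472 (R=1.7500) → pose (-5.8084, 0.6394, 3.5472)

(-5.8084, 0.6394, 3.5472)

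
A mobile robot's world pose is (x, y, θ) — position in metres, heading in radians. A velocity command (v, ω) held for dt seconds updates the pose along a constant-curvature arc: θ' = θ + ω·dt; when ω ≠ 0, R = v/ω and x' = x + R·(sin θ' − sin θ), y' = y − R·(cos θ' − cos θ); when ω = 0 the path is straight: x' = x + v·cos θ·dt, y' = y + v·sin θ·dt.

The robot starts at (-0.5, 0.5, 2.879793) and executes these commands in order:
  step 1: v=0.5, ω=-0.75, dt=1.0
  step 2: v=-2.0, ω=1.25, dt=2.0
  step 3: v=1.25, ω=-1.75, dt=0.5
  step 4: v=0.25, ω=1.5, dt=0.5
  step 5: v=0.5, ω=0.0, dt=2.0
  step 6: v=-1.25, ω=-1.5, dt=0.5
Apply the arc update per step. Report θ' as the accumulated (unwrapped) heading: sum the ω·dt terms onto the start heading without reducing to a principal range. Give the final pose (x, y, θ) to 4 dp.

step 1: θ'=2.1298 (R=-0.6667) → pose (-0.8926, 0.7904, 2.1298)
step 2: θ'=4.6298 (R=-1.6000) → pose (2.0584, 1.5069, 4.6298)
step 3: θ'=3.7548 (R=-0.7143) → pose (1.7576, 0.9817, 3.7548)
step 4: θ'=4.5048 (R=0.1667) → pose (1.6904, 0.8798, 4.5048)
step 5: θ'=4.5048 (straight) → pose (1.4843, -0.0988, 4.5048)
step 6: θ'=3.7548 (R=0.8333) → pose (1.8202, 0.4110, 3.7548)

(1.8202, 0.4110, 3.7548)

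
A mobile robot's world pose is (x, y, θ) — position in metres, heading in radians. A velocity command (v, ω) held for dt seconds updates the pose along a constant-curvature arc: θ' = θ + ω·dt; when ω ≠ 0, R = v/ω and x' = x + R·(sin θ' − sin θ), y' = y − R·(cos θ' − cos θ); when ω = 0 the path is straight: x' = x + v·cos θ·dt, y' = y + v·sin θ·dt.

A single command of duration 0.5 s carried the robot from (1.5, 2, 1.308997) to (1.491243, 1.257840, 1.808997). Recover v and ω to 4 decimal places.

Δθ = 1.808997 − 1.308997 = 0.500000
ω = Δθ/dt = 0.500000/0.5 = 1.0000
R = −Δy/(cos θ' − cos θ) = -1.5000
v = R·ω = -1.5000·1.0000 = -1.5000

v = -1.5000, ω = 1.0000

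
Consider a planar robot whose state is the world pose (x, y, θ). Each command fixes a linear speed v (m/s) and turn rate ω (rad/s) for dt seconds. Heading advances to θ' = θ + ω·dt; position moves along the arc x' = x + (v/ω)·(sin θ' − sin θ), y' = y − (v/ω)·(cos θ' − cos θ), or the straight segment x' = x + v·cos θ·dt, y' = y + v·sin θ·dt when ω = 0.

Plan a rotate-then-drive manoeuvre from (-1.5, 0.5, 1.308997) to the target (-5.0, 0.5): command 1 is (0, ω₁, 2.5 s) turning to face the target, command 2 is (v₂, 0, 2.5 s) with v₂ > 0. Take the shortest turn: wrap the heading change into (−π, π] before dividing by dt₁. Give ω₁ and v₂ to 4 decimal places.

ω₁ = 0.7330, v₂ = 1.4000

heading to target = atan2(0.5−0.5, -5−-1.5) = 3.1416
Δθ = wrap(3.1416 − 1.3090) = 1.8326; ω₁ = Δθ/dt₁ = 0.7330
distance = √((-5−-1.5)² + (0.5−0.5)²) = 3.5000; v₂ = distance/dt₂ = 1.4000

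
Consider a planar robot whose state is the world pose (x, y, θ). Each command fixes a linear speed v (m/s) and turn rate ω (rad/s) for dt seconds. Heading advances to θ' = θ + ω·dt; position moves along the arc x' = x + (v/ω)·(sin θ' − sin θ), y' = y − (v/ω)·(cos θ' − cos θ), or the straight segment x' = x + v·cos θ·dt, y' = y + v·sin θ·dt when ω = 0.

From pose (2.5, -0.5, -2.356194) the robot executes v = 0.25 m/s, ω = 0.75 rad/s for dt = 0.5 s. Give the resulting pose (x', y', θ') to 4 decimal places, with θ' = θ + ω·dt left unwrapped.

(2.4300, -0.6027, -1.9812)

θ' = -2.3562 + 0.75·0.5 = -1.9812
R = v/ω = 0.25/0.75 = 0.3333
x' = 2.5 + 0.3333·(sin -1.9812 − sin -2.3562) = 2.4300
y' = -0.5 − 0.3333·(cos -1.9812 − cos -2.3562) = -0.6027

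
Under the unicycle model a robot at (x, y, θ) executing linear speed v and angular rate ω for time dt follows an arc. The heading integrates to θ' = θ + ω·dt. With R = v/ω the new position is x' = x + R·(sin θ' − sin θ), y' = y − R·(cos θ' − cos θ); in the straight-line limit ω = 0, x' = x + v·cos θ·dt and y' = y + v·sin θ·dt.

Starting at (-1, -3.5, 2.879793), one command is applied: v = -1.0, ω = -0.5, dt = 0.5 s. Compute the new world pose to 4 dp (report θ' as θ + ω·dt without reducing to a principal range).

(-0.5381, -3.6881, 2.6298)

θ' = 2.8798 + -0.5·0.5 = 2.6298
R = v/ω = -1.0/-0.5 = 2.0000
x' = -1 + 2.0000·(sin 2.6298 − sin 2.8798) = -0.5381
y' = -3.5 − 2.0000·(cos 2.6298 − cos 2.8798) = -3.6881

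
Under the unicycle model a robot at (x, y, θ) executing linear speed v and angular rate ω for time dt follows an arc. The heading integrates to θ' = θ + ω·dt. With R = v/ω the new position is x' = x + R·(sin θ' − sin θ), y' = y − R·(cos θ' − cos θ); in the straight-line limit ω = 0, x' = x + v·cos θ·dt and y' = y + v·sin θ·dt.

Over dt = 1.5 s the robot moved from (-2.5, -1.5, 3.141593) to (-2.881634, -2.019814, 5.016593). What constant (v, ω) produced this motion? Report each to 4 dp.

v = 0.5000, ω = 1.2500

Δθ = 5.016593 − 3.141593 = 1.875000
ω = Δθ/dt = 1.875000/1.5 = 1.2500
R = −Δy/(cos θ' − cos θ) = 0.4000
v = R·ω = 0.4000·1.2500 = 0.5000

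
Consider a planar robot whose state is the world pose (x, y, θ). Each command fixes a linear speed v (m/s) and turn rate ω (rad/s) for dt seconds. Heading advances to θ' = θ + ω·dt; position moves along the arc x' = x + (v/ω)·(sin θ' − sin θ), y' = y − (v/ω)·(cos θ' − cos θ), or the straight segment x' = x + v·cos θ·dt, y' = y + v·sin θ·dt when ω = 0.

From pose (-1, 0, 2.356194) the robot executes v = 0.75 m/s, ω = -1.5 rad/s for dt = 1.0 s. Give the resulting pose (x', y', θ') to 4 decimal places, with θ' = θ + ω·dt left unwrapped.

θ' = 2.3562 + -1.5·1.0 = 0.8562
R = v/ω = 0.75/-1.5 = -0.5000
x' = -1 + -0.5000·(sin 0.8562 − sin 2.3562) = -1.0241
y' = 0 − -0.5000·(cos 0.8562 − cos 2.3562) = 0.6812

(-1.0241, 0.6812, 0.8562)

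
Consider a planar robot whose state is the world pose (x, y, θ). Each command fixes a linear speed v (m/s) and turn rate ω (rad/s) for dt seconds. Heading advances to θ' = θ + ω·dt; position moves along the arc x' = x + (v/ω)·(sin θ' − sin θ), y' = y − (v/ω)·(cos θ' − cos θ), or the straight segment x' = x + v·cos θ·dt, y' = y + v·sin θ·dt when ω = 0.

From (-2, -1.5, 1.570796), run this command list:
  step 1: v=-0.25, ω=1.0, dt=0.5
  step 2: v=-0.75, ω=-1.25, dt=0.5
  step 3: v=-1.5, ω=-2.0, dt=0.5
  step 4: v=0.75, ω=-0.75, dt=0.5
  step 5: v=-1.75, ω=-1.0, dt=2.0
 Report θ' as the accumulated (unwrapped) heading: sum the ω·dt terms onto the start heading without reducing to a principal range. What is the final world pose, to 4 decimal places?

step 1: θ'=2.0708 (R=-0.2500) → pose (-1.9694, -1.6199, 2.0708)
step 2: θ'=1.4458 (R=0.6000) → pose (-1.9006, -1.9823, 1.4458)
step 3: θ'=0.4458 (R=0.7500) → pose (-2.3214, -2.5655, 0.4458)
step 4: θ'=0.0708 (R=-1.0000) → pose (-1.9610, -2.4703, 0.0708)
step 5: θ'=-1.9292 (R=1.7500) → pose (-3.7235, -0.1108, -1.9292)

(-3.7235, -0.1108, -1.9292)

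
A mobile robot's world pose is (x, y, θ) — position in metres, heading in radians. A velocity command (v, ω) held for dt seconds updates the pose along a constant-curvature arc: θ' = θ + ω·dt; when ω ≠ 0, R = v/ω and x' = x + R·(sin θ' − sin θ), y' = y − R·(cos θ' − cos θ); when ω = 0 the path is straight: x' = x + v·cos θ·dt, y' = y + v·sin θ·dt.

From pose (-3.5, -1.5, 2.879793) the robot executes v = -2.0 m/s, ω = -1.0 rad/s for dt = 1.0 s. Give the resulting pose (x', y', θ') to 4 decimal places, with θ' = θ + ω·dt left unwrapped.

θ' = 2.8798 + -1.0·1.0 = 1.8798
R = v/ω = -2.0/-1.0 = 2.0000
x' = -3.5 + 2.0000·(sin 1.8798 − sin 2.8798) = -2.1124
y' = -1.5 − 2.0000·(cos 1.8798 − cos 2.8798) = -2.8236

(-2.1124, -2.8236, 1.8798)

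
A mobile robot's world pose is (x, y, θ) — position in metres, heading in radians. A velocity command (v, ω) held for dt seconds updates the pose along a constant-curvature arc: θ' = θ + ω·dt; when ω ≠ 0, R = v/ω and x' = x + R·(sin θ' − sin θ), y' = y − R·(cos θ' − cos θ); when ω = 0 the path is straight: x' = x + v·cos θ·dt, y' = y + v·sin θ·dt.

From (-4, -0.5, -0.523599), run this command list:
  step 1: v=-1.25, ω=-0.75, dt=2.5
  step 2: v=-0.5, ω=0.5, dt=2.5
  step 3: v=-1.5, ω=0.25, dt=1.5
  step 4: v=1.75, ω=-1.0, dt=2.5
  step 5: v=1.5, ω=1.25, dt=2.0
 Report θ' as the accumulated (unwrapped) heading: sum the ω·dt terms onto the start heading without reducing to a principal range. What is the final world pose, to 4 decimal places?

step 1: θ'=-2.3986 (R=1.6667) → pose (-4.2942, 2.1708, -2.3986)
step 2: θ'=-1.1486 (R=-1.0000) → pose (-4.0585, 3.3170, -1.1486)
step 3: θ'=-0.7736 (R=-6.0000) → pose (-5.3393, 5.1508, -0.7736)
step 4: θ'=-3.2736 (R=-1.7500) → pose (-6.7924, 2.1641, -3.2736)
step 5: θ'=-0.7736 (R=1.2000) → pose (-7.7888, 0.1160, -0.7736)

(-7.7888, 0.1160, -0.7736)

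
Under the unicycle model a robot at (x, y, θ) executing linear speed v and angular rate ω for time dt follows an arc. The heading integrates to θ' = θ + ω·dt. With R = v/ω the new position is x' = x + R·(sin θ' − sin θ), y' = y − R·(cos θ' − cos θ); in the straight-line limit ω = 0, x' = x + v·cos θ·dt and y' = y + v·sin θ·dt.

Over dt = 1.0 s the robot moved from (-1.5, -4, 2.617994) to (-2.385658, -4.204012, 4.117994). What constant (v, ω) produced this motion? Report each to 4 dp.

Δθ = 4.117994 − 2.617994 = 1.500000
ω = Δθ/dt = 1.500000/1.0 = 1.5000
R = Δx/(sin θ' − sin θ) = 0.6667
v = R·ω = 0.6667·1.5000 = 1.0000

v = 1.0000, ω = 1.5000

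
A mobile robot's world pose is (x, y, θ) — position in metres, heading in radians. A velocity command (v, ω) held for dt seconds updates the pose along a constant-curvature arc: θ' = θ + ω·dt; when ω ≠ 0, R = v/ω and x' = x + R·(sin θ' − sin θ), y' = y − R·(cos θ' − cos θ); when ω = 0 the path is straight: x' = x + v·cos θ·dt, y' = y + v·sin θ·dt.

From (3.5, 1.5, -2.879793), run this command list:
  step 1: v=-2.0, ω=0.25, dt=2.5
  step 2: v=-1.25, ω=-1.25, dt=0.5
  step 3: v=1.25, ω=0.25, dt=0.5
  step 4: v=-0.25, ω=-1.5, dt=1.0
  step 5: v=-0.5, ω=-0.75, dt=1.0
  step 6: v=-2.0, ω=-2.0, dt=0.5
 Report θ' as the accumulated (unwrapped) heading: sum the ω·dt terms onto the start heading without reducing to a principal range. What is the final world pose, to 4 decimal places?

(7.1240, 3.0666, -6.0048)

step 1: θ'=-2.2548 (R=-8.0000) → pose (7.6299, 4.1722, -2.2548)
step 2: θ'=-2.8798 (R=1.0000) → pose (8.1461, 4.5063, -2.8798)
step 3: θ'=-2.7548 (R=5.0000) → pose (7.5541, 4.3072, -2.7548)
step 4: θ'=-4.2548 (R=0.1667) → pose (7.7665, 4.2265, -4.2548)
step 5: θ'=-5.0048 (R=0.6667) → pose (7.8068, 3.7398, -5.0048)
step 6: θ'=-6.0048 (R=1.0000) → pose (7.1240, 3.0666, -6.0048)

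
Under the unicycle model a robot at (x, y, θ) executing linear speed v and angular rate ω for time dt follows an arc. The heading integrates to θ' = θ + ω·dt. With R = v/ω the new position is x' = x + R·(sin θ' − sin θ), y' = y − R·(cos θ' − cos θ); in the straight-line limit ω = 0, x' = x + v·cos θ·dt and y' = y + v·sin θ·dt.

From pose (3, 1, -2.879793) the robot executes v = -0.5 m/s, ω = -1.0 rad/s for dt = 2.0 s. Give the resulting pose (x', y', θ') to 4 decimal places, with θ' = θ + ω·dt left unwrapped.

θ' = -2.8798 + -1.0·2.0 = -4.8798
R = v/ω = -0.5/-1.0 = 0.5000
x' = 3 + 0.5000·(sin -4.8798 − sin -2.8798) = 3.6224
y' = 1 − 0.5000·(cos -4.8798 − cos -2.8798) = 0.4337

(3.6224, 0.4337, -4.8798)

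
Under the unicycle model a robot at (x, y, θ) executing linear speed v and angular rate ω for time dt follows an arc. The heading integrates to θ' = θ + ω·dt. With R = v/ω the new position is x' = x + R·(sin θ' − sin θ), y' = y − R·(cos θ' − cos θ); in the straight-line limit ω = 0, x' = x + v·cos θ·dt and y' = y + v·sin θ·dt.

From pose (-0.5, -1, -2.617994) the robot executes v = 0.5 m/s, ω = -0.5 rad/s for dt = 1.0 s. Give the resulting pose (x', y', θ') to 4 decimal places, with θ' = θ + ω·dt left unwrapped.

θ' = -2.6180 + -0.5·1.0 = -3.1180
R = v/ω = 0.5/-0.5 = -1.0000
x' = -0.5 + -1.0000·(sin -3.1180 − sin -2.6180) = -0.9764
y' = -1 − -1.0000·(cos -3.1180 − cos -2.6180) = -1.1337

(-0.9764, -1.1337, -3.1180)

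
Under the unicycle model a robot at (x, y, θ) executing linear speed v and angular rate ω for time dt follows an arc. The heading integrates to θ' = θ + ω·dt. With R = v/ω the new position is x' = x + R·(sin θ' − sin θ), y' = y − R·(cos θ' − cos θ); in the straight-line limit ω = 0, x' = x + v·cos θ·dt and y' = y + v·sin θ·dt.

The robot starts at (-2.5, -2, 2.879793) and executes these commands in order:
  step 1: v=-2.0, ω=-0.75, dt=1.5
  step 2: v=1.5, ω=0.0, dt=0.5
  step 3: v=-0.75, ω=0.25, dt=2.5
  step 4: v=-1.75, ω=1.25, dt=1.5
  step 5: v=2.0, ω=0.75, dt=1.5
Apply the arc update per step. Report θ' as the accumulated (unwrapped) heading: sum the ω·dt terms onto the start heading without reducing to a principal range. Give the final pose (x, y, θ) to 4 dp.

step 1: θ'=1.7548 (R=2.6667) → pose (-0.5685, -4.0879, 1.7548)
step 2: θ'=1.7548 (straight) → pose (-0.7058, -3.3506, 1.7548)
step 3: θ'=2.3798 (R=-3.0000) → pose (0.1729, -4.9725, 2.3798)
step 4: θ'=4.2548 (R=-1.4000) → pose (2.3952, -4.5779, 4.2548)
step 5: θ'=5.3798 (R=2.6667) → pose (2.6930, -7.4066, 5.3798)

(2.6930, -7.4066, 5.3798)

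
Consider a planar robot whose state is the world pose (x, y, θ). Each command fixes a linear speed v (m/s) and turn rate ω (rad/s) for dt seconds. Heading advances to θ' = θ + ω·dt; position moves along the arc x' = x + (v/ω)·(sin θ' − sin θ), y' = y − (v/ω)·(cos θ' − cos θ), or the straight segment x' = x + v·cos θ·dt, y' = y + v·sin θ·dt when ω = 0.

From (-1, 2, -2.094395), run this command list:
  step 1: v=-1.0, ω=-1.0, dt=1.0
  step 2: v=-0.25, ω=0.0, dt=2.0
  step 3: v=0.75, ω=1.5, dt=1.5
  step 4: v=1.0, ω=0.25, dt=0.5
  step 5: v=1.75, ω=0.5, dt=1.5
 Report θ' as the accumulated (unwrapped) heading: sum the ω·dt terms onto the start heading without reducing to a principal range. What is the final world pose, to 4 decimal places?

(2.7360, 0.4732, 0.0306)

step 1: θ'=-3.0944 (R=1.0000) → pose (-0.1812, 2.4989, -3.0944)
step 2: θ'=-3.0944 (straight) → pose (0.3183, 2.5225, -3.0944)
step 3: θ'=-0.8444 (R=0.5000) → pose (-0.0319, 1.6909, -0.8444)
step 4: θ'=-0.7194 (R=4.0000) → pose (0.3227, 1.3389, -0.7194)
step 5: θ'=0.0306 (R=3.5000) → pose (2.7360, 0.4732, 0.0306)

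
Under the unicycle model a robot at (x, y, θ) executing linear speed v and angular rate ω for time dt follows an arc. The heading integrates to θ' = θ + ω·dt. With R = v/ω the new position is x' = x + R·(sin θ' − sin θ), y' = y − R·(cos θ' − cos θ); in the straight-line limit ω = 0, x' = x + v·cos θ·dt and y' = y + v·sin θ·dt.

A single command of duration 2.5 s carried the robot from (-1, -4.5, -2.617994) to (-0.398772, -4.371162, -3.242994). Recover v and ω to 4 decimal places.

Δθ = -3.242994 − -2.617994 = -0.625000
ω = Δθ/dt = -0.625000/2.5 = -0.2500
R = Δx/(sin θ' − sin θ) = 1.0000
v = R·ω = 1.0000·-0.2500 = -0.2500

v = -0.2500, ω = -0.2500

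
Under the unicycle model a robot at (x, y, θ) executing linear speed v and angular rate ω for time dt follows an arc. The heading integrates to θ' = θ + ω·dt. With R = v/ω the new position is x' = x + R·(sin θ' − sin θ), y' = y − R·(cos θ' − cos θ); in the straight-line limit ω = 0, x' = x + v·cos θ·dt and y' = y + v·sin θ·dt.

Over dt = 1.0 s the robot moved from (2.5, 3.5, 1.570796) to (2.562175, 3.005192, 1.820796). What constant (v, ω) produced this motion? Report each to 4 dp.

v = -0.5000, ω = 0.2500

Δθ = 1.820796 − 1.570796 = 0.250000
ω = Δθ/dt = 0.250000/1.0 = 0.2500
R = −Δy/(cos θ' − cos θ) = -2.0000
v = R·ω = -2.0000·0.2500 = -0.5000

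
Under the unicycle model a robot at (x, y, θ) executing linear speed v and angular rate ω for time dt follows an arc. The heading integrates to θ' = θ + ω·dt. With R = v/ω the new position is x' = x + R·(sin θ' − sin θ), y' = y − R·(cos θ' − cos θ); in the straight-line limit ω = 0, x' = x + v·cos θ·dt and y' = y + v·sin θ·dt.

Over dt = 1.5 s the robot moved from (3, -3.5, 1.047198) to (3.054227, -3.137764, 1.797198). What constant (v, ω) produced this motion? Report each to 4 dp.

Δθ = 1.797198 − 1.047198 = 0.750000
ω = Δθ/dt = 0.750000/1.5 = 0.5000
R = −Δy/(cos θ' − cos θ) = 0.5000
v = R·ω = 0.5000·0.5000 = 0.2500

v = 0.2500, ω = 0.5000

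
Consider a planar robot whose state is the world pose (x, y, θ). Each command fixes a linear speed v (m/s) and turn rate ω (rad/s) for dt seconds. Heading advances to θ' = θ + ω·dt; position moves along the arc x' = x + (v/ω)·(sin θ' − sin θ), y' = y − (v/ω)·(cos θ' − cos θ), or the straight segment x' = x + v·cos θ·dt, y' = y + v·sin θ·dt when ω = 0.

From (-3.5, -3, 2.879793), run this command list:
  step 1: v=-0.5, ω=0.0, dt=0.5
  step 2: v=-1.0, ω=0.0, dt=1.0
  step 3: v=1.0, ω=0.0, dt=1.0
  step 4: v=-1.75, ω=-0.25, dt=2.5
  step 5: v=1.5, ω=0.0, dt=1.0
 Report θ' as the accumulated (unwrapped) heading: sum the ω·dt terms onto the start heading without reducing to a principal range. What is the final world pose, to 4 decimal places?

(-0.5927, -4.2403, 2.2548)

step 1: θ'=2.8798 (straight) → pose (-3.2585, -3.0647, 2.8798)
step 2: θ'=2.8798 (straight) → pose (-2.2926, -3.3235, 2.8798)
step 3: θ'=2.8798 (straight) → pose (-3.2585, -3.0647, 2.8798)
step 4: θ'=2.2548 (R=7.0000) → pose (0.3551, -5.4029, 2.2548)
step 5: θ'=2.2548 (straight) → pose (-0.5927, -4.2403, 2.2548)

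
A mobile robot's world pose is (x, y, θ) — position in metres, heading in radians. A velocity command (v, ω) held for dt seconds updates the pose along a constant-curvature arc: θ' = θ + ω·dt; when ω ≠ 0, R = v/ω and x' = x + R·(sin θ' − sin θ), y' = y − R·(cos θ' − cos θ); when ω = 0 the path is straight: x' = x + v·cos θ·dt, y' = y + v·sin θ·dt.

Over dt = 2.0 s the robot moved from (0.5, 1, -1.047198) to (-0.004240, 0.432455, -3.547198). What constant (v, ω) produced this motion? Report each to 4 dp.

Δθ = -3.547198 − -1.047198 = -2.500000
ω = Δθ/dt = -2.500000/2.0 = -1.2500
R = −Δy/(cos θ' − cos θ) = -0.4000
v = R·ω = -0.4000·-1.2500 = 0.5000

v = 0.5000, ω = -1.2500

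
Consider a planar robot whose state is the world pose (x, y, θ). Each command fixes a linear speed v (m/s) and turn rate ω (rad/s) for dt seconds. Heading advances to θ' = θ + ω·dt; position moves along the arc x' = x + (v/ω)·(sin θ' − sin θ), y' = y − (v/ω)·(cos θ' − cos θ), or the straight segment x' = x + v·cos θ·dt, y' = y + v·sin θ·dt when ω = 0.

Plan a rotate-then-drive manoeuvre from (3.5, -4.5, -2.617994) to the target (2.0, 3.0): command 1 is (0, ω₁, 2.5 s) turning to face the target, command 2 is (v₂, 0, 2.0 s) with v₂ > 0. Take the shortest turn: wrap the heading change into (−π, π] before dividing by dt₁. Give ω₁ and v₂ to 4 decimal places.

ω₁ = -0.7588, v₂ = 3.8243

heading to target = atan2(3−-4.5, 2−3.5) = 1.7682
Δθ = wrap(1.7682 − -2.6180) = -1.8970; ω₁ = Δθ/dt₁ = -0.7588
distance = √((2−3.5)² + (3−-4.5)²) = 7.6485; v₂ = distance/dt₂ = 3.8243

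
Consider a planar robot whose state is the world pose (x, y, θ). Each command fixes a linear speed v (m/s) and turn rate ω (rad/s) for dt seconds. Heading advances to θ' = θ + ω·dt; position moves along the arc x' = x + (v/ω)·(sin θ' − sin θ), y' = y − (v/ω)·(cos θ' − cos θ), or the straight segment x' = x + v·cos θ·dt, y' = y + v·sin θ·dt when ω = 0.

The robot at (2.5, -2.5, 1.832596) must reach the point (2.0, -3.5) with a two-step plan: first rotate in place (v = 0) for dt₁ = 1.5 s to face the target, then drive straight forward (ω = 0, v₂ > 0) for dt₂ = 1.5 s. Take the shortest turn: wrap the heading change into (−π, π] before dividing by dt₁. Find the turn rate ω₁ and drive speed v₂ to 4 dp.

heading to target = atan2(-3.5−-2.5, 2−2.5) = -2.0344
Δθ = wrap(-2.0344 − 1.8326) = 2.4161; ω₁ = Δθ/dt₁ = 1.6108
distance = √((2−2.5)² + (-3.5−-2.5)²) = 1.1180; v₂ = distance/dt₂ = 0.7454

ω₁ = 1.6108, v₂ = 0.7454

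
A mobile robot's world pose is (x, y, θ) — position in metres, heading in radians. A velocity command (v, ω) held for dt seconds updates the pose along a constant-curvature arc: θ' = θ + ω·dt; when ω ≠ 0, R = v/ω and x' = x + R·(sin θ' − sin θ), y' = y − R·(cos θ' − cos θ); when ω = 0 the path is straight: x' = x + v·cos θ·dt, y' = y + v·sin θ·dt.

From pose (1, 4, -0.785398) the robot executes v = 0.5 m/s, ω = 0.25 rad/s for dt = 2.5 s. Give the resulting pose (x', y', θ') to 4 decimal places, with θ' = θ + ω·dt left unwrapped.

(2.0948, 3.4399, -0.1604)

θ' = -0.7854 + 0.25·2.5 = -0.1604
R = v/ω = 0.5/0.25 = 2.0000
x' = 1 + 2.0000·(sin -0.1604 − sin -0.7854) = 2.0948
y' = 4 − 2.0000·(cos -0.1604 − cos -0.7854) = 3.4399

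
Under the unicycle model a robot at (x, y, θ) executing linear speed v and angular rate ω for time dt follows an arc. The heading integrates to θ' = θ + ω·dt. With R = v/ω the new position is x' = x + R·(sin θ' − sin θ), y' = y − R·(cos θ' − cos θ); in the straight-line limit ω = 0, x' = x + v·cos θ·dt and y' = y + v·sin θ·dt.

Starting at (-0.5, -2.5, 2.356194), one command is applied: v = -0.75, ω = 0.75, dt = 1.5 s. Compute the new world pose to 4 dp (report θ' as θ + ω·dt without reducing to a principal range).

θ' = 2.3562 + 0.75·1.5 = 3.4812
R = v/ω = -0.75/0.75 = -1.0000
x' = -0.5 + -1.0000·(sin 3.4812 − sin 2.3562) = 0.5402
y' = -2.5 − -1.0000·(cos 3.4812 − cos 2.3562) = -2.7358

(0.5402, -2.7358, 3.4812)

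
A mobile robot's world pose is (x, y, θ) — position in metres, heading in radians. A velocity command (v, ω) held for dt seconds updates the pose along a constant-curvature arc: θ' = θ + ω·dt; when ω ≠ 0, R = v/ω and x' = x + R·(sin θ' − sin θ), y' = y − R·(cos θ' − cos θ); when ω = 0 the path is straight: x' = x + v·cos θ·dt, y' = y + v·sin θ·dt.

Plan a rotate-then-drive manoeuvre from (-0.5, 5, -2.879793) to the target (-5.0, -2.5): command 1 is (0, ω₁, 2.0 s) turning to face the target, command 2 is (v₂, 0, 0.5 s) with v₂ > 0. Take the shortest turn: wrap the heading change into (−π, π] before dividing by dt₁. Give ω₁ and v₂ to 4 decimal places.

ω₁ = 0.3843, v₂ = 17.4929

heading to target = atan2(-2.5−5, -5−-0.5) = -2.1112
Δθ = wrap(-2.1112 − -2.8798) = 0.7686; ω₁ = Δθ/dt₁ = 0.3843
distance = √((-5−-0.5)² + (-2.5−5)²) = 8.7464; v₂ = distance/dt₂ = 17.4929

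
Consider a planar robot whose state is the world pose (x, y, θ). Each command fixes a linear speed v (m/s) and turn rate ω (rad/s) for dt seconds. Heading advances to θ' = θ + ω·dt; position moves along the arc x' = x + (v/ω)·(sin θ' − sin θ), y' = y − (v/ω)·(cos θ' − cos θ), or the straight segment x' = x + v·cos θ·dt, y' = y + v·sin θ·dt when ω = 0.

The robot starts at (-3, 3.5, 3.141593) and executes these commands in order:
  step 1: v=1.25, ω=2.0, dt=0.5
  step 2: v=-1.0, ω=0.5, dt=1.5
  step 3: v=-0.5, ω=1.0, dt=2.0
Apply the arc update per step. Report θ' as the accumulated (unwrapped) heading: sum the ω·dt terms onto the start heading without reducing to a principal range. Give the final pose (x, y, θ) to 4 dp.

(-4.0187, 4.9709, 6.8916)

step 1: θ'=4.1416 (R=0.6250) → pose (-3.5259, 3.2127, 4.1416)
step 2: θ'=4.8916 (R=-2.0000) → pose (-3.2409, 4.6498, 4.8916)
step 3: θ'=6.8916 (R=-0.5000) → pose (-4.0187, 4.9709, 6.8916)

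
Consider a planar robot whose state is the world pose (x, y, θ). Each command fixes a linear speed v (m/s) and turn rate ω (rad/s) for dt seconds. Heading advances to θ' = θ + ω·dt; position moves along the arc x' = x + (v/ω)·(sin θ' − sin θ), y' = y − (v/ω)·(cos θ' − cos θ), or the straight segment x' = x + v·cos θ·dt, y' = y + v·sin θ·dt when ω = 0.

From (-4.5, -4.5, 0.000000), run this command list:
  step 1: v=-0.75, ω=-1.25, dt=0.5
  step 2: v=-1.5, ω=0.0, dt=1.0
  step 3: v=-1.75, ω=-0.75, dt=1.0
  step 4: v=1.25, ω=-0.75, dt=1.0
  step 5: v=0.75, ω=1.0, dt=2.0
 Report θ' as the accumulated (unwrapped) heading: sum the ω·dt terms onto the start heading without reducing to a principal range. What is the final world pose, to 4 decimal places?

(-6.6644, -4.4108, -0.1250)

step 1: θ'=-0.6250 (R=0.6000) → pose (-4.8511, -4.3866, -0.6250)
step 2: θ'=-0.6250 (straight) → pose (-6.0675, -3.5089, -0.6250)
step 3: θ'=-1.3750 (R=2.3333) → pose (-6.9910, -2.0706, -1.3750)
step 4: θ'=-2.1250 (R=-1.6667) → pose (-7.2086, -3.2720, -2.1250)
step 5: θ'=-0.1250 (R=0.7500) → pose (-6.6644, -4.4108, -0.1250)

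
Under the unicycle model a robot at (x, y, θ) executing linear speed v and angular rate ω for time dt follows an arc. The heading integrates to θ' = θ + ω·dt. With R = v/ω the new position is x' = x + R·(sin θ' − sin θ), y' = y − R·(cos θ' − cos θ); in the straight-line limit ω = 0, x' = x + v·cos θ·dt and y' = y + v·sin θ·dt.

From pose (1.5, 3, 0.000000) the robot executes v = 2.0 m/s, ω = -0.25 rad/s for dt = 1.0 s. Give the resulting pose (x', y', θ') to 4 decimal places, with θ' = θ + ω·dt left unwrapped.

θ' = 0.0000 + -0.25·1.0 = -0.2500
R = v/ω = 2.0/-0.25 = -8.0000
x' = 1.5 + -8.0000·(sin -0.2500 − sin 0.0000) = 3.4792
y' = 3 − -8.0000·(cos -0.2500 − cos 0.0000) = 2.7513

(3.4792, 2.7513, -0.2500)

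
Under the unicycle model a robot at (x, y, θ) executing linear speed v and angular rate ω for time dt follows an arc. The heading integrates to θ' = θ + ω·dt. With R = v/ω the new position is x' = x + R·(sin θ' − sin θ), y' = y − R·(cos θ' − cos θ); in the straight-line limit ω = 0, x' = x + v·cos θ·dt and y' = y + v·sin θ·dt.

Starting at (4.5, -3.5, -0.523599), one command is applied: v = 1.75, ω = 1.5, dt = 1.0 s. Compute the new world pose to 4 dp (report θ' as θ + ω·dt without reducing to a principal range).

(6.0499, -3.1430, 0.9764)

θ' = -0.5236 + 1.5·1.0 = 0.9764
R = v/ω = 1.75/1.5 = 1.1667
x' = 4.5 + 1.1667·(sin 0.9764 − sin -0.5236) = 6.0499
y' = -3.5 − 1.1667·(cos 0.9764 − cos -0.5236) = -3.1430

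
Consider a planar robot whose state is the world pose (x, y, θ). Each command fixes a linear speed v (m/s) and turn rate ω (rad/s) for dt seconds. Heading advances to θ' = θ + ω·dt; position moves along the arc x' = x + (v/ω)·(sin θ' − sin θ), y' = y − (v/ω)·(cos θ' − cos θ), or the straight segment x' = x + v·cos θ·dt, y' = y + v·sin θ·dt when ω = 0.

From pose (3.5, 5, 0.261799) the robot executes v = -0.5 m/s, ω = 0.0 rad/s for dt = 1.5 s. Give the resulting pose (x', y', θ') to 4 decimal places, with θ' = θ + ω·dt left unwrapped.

(2.7756, 4.8059, 0.2618)

θ' = 0.2618 + 0.0·1.5 = 0.2618
ω = 0 → straight: x' = 3.5 + -0.5·cos(0.2618)·1.5 = 2.7756
y' = 5 + -0.5·sin(0.2618)·1.5 = 4.8059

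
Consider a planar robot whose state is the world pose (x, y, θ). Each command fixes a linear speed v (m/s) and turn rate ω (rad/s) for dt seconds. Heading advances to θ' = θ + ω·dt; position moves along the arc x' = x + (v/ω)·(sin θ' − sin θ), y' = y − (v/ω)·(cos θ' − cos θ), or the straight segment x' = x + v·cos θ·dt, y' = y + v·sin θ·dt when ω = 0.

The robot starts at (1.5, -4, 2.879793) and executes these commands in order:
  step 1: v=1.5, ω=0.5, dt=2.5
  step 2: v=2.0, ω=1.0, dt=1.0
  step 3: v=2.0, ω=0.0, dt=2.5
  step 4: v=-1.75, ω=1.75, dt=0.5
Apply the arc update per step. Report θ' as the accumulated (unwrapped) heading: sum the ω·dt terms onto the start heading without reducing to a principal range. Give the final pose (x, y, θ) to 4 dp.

step 1: θ'=4.1298 (R=3.0000) → pose (-1.7816, -5.2472, 4.1298)
step 2: θ'=5.1298 (R=2.0000) → pose (-1.9398, -7.1584, 5.1298)
step 3: θ'=5.1298 (straight) → pose (0.0872, -11.7291, 5.1298)
step 4: θ'=6.0048 (R=-1.0000) → pose (-0.5522, -11.1730, 6.0048)

(-0.5522, -11.1730, 6.0048)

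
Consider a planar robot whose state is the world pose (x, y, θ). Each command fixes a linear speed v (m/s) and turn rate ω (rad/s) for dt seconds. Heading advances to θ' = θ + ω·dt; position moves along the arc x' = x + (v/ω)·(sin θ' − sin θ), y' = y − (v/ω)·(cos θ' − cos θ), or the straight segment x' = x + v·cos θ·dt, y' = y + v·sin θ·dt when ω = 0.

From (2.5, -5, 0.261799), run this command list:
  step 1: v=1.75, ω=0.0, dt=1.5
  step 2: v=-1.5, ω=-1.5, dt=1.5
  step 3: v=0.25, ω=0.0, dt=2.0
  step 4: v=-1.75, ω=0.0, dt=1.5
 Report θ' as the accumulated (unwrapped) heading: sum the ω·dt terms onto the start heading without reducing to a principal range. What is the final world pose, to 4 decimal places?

(4.7240, -1.0067, -1.9882)

step 1: θ'=0.2618 (straight) → pose (5.0356, -4.3206, 0.2618)
step 2: θ'=-1.9882 (R=1.0000) → pose (3.8626, -2.9493, -1.9882)
step 3: θ'=-1.9882 (straight) → pose (3.6599, -3.4064, -1.9882)
step 4: θ'=-1.9882 (straight) → pose (4.7240, -1.0067, -1.9882)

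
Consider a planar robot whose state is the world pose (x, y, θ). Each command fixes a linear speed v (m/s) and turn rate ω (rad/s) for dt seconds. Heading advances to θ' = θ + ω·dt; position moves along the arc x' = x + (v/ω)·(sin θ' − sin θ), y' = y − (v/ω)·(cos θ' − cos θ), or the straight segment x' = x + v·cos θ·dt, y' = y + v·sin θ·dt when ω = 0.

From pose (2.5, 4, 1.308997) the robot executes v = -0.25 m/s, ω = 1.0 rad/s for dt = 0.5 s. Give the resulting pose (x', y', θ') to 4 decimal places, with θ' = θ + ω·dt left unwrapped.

(2.4985, 3.8763, 1.8090)

θ' = 1.3090 + 1.0·0.5 = 1.8090
R = v/ω = -0.25/1.0 = -0.2500
x' = 2.5 + -0.2500·(sin 1.8090 − sin 1.3090) = 2.4985
y' = 4 − -0.2500·(cos 1.8090 − cos 1.3090) = 3.8763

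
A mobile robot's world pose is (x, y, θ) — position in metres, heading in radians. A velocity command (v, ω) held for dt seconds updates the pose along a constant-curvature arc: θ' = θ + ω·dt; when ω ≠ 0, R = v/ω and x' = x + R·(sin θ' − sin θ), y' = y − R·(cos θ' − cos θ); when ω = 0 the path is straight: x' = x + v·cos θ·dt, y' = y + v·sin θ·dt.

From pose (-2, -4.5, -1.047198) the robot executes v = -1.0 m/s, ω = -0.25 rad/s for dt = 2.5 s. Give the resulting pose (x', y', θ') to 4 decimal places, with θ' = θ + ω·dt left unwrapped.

θ' = -1.0472 + -0.25·2.5 = -1.6722
R = v/ω = -1.0/-0.25 = 4.0000
x' = -2 + 4.0000·(sin -1.6722 − sin -1.0472) = -2.5154
y' = -4.5 − 4.0000·(cos -1.6722 − cos -1.0472) = -2.0951

(-2.5154, -2.0951, -1.6722)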